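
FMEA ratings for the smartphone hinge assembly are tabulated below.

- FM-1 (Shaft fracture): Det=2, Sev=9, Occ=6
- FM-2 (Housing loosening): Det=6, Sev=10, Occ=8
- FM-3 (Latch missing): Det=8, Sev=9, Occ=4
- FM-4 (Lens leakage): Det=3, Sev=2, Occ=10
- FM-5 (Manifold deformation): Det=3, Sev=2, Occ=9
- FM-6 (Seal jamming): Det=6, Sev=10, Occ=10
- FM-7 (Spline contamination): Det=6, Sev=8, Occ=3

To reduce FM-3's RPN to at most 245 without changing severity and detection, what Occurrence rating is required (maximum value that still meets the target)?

3

FM-3: S=9, O=4, D=8 → current RPN = 288.
Fixed product = 72. Need 72 × O ≤ 245, so O ≤ 245/72 = 3.40.
Maximum integer Occurrence rating = 3 (gives RPN 216; O=4 would give 288 > 245).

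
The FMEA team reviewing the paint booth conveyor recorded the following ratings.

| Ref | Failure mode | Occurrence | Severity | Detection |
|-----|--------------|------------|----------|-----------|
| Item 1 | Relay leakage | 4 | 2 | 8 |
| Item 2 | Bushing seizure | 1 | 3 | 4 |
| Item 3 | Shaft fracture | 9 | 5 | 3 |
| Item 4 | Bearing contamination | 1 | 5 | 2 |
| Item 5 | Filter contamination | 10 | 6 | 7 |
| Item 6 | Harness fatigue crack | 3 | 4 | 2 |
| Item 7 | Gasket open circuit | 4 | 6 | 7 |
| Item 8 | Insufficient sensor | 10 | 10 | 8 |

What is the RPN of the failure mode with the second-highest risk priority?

420

RPN = Severity × Occurrence × Detection:
  Item 1: 2 × 4 × 8 = 64
  Item 2: 3 × 1 × 4 = 12
  Item 3: 5 × 9 × 3 = 135
  Item 4: 5 × 1 × 2 = 10
  Item 5: 6 × 10 × 7 = 420
  Item 6: 4 × 3 × 2 = 24
  Item 7: 6 × 4 × 7 = 168
  Item 8: 10 × 10 × 8 = 800
Sorted descending: 800, 420, 168, 135, 64, 24, 12, 10.
The second-highest RPN is 420 (Item 5).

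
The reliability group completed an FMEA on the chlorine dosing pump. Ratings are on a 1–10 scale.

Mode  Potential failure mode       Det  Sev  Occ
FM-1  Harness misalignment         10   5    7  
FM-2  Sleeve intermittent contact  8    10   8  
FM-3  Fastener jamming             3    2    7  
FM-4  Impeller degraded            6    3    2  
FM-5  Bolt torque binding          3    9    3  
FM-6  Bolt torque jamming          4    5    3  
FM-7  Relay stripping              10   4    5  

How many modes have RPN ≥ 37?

6

RPN = Severity × Occurrence × Detection:
  FM-1: 5 × 7 × 10 = 350
  FM-2: 10 × 8 × 8 = 640
  FM-3: 2 × 7 × 3 = 42
  FM-4: 3 × 2 × 6 = 36
  FM-5: 9 × 3 × 3 = 81
  FM-6: 5 × 3 × 4 = 60
  FM-7: 4 × 5 × 10 = 200
Modes with RPN ≥ 37: FM-1 (350), FM-2 (640), FM-3 (42), FM-5 (81), FM-6 (60), FM-7 (200) → 6.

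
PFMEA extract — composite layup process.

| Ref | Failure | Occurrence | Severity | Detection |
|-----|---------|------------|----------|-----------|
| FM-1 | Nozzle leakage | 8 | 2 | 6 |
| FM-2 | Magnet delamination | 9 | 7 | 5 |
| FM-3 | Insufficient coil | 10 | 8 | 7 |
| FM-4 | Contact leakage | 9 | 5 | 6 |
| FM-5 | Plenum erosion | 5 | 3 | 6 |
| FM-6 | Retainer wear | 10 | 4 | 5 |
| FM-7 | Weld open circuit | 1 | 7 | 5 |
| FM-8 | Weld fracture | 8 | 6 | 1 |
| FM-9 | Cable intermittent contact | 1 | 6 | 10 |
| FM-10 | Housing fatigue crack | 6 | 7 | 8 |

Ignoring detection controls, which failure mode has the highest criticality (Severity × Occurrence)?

FM-3

Criticality = Severity × Occurrence:
  FM-1: 2 × 8 = 16
  FM-2: 7 × 9 = 63
  FM-3: 8 × 10 = 80
  FM-4: 5 × 9 = 45
  FM-5: 3 × 5 = 15
  FM-6: 4 × 10 = 40
  FM-7: 7 × 1 = 7
  FM-8: 6 × 8 = 48
  FM-9: 6 × 1 = 6
  FM-10: 7 × 6 = 42
Highest criticality is 80 → FM-3.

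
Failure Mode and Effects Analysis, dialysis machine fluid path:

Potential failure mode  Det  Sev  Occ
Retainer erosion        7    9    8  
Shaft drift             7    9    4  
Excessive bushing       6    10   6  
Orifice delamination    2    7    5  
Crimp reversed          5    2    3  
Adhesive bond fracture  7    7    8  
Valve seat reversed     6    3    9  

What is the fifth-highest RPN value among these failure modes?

162

RPN = Severity × Occurrence × Detection:
  Retainer erosion: 9 × 8 × 7 = 504
  Shaft drift: 9 × 4 × 7 = 252
  Excessive bushing: 10 × 6 × 6 = 360
  Orifice delamination: 7 × 5 × 2 = 70
  Crimp reversed: 2 × 3 × 5 = 30
  Adhesive bond fracture: 7 × 8 × 7 = 392
  Valve seat reversed: 3 × 9 × 6 = 162
Sorted descending: 504, 392, 360, 252, 162, 70, 30.
The fifth-highest RPN is 162 (Valve seat reversed).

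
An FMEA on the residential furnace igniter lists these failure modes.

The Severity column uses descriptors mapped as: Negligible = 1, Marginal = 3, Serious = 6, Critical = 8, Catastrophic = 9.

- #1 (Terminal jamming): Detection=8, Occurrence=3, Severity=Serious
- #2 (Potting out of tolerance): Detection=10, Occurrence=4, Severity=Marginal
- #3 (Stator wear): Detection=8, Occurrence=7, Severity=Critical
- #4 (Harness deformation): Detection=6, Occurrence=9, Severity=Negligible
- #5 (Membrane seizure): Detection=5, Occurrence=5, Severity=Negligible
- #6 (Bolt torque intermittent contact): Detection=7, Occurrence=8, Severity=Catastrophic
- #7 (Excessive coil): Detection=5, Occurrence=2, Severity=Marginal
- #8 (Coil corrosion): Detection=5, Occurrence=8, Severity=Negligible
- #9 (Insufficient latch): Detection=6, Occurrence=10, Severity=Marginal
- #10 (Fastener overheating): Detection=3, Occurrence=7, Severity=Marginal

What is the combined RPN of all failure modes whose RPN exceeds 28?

1583

RPN = Severity × Occurrence × Detection:
  #1: 6 × 3 × 8 = 144
  #2: 3 × 4 × 10 = 120
  #3: 8 × 7 × 8 = 448
  #4: 1 × 9 × 6 = 54
  #5: 1 × 5 × 5 = 25
  #6: 9 × 8 × 7 = 504
  #7: 3 × 2 × 5 = 30
  #8: 1 × 8 × 5 = 40
  #9: 3 × 10 × 6 = 180
  #10: 3 × 7 × 3 = 63
RPN > 28: #1 (144), #2 (120), #3 (448), #4 (54), #6 (504), #7 (30), #8 (40), #9 (180), #10 (63).
Sum: 144 + 120 + 448 + 54 + 504 + 30 + 40 + 180 + 63 = 1583.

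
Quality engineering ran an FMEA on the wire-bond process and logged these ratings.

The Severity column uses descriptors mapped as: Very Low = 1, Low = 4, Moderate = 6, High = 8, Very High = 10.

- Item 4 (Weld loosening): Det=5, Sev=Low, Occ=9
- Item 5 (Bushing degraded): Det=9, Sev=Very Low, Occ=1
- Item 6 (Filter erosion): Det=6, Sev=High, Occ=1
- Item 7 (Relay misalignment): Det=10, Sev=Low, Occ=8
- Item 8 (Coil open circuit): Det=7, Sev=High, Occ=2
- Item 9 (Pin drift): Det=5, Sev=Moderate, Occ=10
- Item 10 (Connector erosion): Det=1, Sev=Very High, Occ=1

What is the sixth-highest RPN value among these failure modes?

RPN = Severity × Occurrence × Detection:
  Item 4: 4 × 9 × 5 = 180
  Item 5: 1 × 1 × 9 = 9
  Item 6: 8 × 1 × 6 = 48
  Item 7: 4 × 8 × 10 = 320
  Item 8: 8 × 2 × 7 = 112
  Item 9: 6 × 10 × 5 = 300
  Item 10: 10 × 1 × 1 = 10
Sorted descending: 320, 300, 180, 112, 48, 10, 9.
The sixth-highest RPN is 10 (Item 10).

10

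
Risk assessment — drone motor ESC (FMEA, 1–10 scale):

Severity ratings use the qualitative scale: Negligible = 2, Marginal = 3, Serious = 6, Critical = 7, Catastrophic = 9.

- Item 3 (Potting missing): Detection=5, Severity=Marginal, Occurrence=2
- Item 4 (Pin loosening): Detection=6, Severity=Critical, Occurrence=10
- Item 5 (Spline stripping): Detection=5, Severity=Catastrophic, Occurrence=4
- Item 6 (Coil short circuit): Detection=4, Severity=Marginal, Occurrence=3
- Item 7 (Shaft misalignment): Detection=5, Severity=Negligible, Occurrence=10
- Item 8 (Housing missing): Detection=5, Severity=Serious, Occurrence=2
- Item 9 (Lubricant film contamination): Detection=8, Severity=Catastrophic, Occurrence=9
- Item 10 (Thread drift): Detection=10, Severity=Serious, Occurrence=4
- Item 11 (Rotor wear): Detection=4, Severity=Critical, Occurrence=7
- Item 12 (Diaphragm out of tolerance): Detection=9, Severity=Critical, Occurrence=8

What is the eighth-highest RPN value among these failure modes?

60

RPN = Severity × Occurrence × Detection:
  Item 3: 3 × 2 × 5 = 30
  Item 4: 7 × 10 × 6 = 420
  Item 5: 9 × 4 × 5 = 180
  Item 6: 3 × 3 × 4 = 36
  Item 7: 2 × 10 × 5 = 100
  Item 8: 6 × 2 × 5 = 60
  Item 9: 9 × 9 × 8 = 648
  Item 10: 6 × 4 × 10 = 240
  Item 11: 7 × 7 × 4 = 196
  Item 12: 7 × 8 × 9 = 504
Sorted descending: 648, 504, 420, 240, 196, 180, 100, 60, 36, 30.
The eighth-highest RPN is 60 (Item 8).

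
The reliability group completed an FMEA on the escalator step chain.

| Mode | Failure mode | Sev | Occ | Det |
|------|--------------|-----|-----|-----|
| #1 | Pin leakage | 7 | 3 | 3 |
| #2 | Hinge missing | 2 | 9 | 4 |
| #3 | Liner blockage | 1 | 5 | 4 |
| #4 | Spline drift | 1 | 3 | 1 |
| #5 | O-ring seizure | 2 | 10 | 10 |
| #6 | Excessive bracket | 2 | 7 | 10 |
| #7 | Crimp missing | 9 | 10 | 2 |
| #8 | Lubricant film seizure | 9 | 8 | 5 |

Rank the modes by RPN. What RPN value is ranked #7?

20

RPN = Severity × Occurrence × Detection:
  #1: 7 × 3 × 3 = 63
  #2: 2 × 9 × 4 = 72
  #3: 1 × 5 × 4 = 20
  #4: 1 × 3 × 1 = 3
  #5: 2 × 10 × 10 = 200
  #6: 2 × 7 × 10 = 140
  #7: 9 × 10 × 2 = 180
  #8: 9 × 8 × 5 = 360
Sorted descending: 360, 200, 180, 140, 72, 63, 20, 3.
The seventh-highest RPN is 20 (#3).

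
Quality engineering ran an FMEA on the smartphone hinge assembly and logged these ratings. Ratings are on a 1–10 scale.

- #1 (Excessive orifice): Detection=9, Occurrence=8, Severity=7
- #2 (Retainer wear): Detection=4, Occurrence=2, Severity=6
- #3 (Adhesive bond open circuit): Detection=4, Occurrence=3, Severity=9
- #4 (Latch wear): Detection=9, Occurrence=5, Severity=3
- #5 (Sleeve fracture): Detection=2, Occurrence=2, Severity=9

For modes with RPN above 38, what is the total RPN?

RPN = Severity × Occurrence × Detection:
  #1: 7 × 8 × 9 = 504
  #2: 6 × 2 × 4 = 48
  #3: 9 × 3 × 4 = 108
  #4: 3 × 5 × 9 = 135
  #5: 9 × 2 × 2 = 36
RPN > 38: #1 (504), #2 (48), #3 (108), #4 (135).
Sum: 504 + 48 + 108 + 135 = 795.

795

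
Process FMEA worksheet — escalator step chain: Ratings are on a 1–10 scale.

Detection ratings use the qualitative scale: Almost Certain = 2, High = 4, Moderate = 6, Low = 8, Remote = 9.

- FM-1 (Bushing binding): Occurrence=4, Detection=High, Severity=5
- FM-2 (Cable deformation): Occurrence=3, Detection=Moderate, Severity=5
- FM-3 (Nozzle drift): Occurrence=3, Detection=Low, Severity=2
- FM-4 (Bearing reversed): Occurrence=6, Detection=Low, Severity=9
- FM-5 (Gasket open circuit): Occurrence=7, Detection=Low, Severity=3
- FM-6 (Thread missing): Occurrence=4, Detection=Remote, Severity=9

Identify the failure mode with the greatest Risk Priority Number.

RPN = Severity × Occurrence × Detection:
  FM-1: 5 × 4 × 4 = 80
  FM-2: 5 × 3 × 6 = 90
  FM-3: 2 × 3 × 8 = 48
  FM-4: 9 × 6 × 8 = 432
  FM-5: 3 × 7 × 8 = 168
  FM-6: 9 × 4 × 9 = 324
Highest RPN is 432 → FM-4.

FM-4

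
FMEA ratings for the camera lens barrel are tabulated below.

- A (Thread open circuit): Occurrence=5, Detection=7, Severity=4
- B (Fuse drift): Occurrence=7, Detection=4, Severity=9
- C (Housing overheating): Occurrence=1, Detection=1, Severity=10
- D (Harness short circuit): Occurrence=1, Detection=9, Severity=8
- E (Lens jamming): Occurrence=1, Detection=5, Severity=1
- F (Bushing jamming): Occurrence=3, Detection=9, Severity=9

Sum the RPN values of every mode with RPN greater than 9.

RPN = Severity × Occurrence × Detection:
  A: 4 × 5 × 7 = 140
  B: 9 × 7 × 4 = 252
  C: 10 × 1 × 1 = 10
  D: 8 × 1 × 9 = 72
  E: 1 × 1 × 5 = 5
  F: 9 × 3 × 9 = 243
RPN > 9: A (140), B (252), C (10), D (72), F (243).
Sum: 140 + 252 + 10 + 72 + 243 = 717.

717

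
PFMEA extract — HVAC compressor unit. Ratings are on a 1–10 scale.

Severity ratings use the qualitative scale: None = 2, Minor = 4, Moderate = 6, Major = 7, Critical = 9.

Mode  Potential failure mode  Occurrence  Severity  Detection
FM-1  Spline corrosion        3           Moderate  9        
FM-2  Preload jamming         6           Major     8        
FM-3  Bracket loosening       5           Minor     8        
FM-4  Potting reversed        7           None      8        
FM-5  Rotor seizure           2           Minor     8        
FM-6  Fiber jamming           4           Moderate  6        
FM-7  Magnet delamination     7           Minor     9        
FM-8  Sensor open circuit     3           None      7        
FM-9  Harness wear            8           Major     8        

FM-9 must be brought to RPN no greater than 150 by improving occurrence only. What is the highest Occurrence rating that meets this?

FM-9: S=7, O=8, D=8 → current RPN = 448.
Fixed product = 56. Need 56 × O ≤ 150, so O ≤ 150/56 = 2.68.
Maximum integer Occurrence rating = 2 (gives RPN 112; O=3 would give 168 > 150).

2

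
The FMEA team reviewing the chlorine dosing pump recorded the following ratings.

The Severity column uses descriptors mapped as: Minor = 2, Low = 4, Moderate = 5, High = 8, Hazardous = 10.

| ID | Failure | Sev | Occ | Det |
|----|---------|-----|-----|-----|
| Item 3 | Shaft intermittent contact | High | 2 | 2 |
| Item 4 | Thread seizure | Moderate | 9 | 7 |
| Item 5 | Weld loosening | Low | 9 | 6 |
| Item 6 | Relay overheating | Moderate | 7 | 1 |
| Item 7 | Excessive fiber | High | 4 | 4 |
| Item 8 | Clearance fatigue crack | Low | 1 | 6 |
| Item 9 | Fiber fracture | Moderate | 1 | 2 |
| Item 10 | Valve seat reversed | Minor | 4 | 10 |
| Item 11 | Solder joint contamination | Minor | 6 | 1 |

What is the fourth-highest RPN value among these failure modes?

RPN = Severity × Occurrence × Detection:
  Item 3: 8 × 2 × 2 = 32
  Item 4: 5 × 9 × 7 = 315
  Item 5: 4 × 9 × 6 = 216
  Item 6: 5 × 7 × 1 = 35
  Item 7: 8 × 4 × 4 = 128
  Item 8: 4 × 1 × 6 = 24
  Item 9: 5 × 1 × 2 = 10
  Item 10: 2 × 4 × 10 = 80
  Item 11: 2 × 6 × 1 = 12
Sorted descending: 315, 216, 128, 80, 35, 32, 24, 12, 10.
The fourth-highest RPN is 80 (Item 10).

80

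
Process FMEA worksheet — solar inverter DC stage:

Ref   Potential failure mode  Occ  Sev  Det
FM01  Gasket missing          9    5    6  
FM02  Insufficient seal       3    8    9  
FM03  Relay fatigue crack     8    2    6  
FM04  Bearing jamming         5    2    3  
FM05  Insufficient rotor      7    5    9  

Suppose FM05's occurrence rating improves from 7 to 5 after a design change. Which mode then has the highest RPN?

FM01

RPN = Severity × Occurrence × Detection:
  FM01: 5 × 9 × 6 = 270
  FM02: 8 × 3 × 9 = 216
  FM03: 2 × 8 × 6 = 96
  FM04: 2 × 5 × 3 = 30
  FM05: 5 × 7 × 9 = 315
After action: FM05 → 5 × 5 × 9 = 225.
Revised RPNs: FM01=270, FM05=225, FM02=216, FM03=96, FM04=30.
Highest is now FM01 (270).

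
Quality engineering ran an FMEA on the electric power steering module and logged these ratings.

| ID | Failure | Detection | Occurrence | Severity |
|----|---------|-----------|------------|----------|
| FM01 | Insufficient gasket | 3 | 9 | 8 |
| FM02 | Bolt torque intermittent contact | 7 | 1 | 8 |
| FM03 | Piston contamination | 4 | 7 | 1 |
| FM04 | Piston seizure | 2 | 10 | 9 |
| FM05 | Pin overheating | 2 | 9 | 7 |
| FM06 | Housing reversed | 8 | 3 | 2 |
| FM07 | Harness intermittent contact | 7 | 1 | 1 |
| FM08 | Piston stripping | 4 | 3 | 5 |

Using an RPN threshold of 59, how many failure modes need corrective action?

4

RPN = Severity × Occurrence × Detection:
  FM01: 8 × 9 × 3 = 216
  FM02: 8 × 1 × 7 = 56
  FM03: 1 × 7 × 4 = 28
  FM04: 9 × 10 × 2 = 180
  FM05: 7 × 9 × 2 = 126
  FM06: 2 × 3 × 8 = 48
  FM07: 1 × 1 × 7 = 7
  FM08: 5 × 3 × 4 = 60
Modes with RPN ≥ 59: FM01 (216), FM04 (180), FM05 (126), FM08 (60) → 4.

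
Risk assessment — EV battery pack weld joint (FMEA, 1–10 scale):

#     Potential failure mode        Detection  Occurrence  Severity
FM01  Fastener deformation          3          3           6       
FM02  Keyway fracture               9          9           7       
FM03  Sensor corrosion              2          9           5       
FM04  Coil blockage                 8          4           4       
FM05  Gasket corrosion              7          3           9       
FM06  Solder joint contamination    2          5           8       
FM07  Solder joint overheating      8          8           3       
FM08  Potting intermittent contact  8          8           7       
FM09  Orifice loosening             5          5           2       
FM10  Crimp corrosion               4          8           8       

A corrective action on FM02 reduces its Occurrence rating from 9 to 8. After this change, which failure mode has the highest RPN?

FM02

RPN = Severity × Occurrence × Detection:
  FM01: 6 × 3 × 3 = 54
  FM02: 7 × 9 × 9 = 567
  FM03: 5 × 9 × 2 = 90
  FM04: 4 × 4 × 8 = 128
  FM05: 9 × 3 × 7 = 189
  FM06: 8 × 5 × 2 = 80
  FM07: 3 × 8 × 8 = 192
  FM08: 7 × 8 × 8 = 448
  FM09: 2 × 5 × 5 = 50
  FM10: 8 × 8 × 4 = 256
After action: FM02 → 7 × 8 × 9 = 504.
Revised RPNs: FM02=504, FM08=448, FM10=256, FM07=192, FM05=189, FM04=128, FM03=90, FM06=80, FM01=54, FM09=50.
Highest is now FM02 (504).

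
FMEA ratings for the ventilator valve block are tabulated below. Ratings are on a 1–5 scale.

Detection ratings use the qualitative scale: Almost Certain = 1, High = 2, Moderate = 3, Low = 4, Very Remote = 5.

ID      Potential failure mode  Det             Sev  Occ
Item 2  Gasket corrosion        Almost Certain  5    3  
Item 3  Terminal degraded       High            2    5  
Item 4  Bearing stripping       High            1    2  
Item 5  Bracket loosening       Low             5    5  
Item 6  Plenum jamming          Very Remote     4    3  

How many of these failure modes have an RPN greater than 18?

3

RPN = Severity × Occurrence × Detection:
  Item 2: 5 × 3 × 1 = 15
  Item 3: 2 × 5 × 2 = 20
  Item 4: 1 × 2 × 2 = 4
  Item 5: 5 × 5 × 4 = 100
  Item 6: 4 × 3 × 5 = 60
Modes with RPN > 18: Item 3 (20), Item 5 (100), Item 6 (60) → 3.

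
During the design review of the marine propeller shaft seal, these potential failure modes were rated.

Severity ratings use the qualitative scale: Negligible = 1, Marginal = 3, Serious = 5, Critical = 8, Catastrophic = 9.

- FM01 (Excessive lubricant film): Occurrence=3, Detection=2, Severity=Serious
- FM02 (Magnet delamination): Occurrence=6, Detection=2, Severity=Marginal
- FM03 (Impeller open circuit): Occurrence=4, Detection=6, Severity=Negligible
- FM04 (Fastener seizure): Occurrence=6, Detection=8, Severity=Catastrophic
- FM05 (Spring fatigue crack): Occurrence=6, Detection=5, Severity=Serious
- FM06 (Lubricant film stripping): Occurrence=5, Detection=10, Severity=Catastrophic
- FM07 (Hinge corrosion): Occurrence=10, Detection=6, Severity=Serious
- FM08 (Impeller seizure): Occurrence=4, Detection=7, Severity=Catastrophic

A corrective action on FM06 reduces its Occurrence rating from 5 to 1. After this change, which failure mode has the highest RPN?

FM04

RPN = Severity × Occurrence × Detection:
  FM01: 5 × 3 × 2 = 30
  FM02: 3 × 6 × 2 = 36
  FM03: 1 × 4 × 6 = 24
  FM04: 9 × 6 × 8 = 432
  FM05: 5 × 6 × 5 = 150
  FM06: 9 × 5 × 10 = 450
  FM07: 5 × 10 × 6 = 300
  FM08: 9 × 4 × 7 = 252
After action: FM06 → 9 × 1 × 10 = 90.
Revised RPNs: FM04=432, FM07=300, FM08=252, FM05=150, FM06=90, FM02=36, FM01=30, FM03=24.
Highest is now FM04 (432).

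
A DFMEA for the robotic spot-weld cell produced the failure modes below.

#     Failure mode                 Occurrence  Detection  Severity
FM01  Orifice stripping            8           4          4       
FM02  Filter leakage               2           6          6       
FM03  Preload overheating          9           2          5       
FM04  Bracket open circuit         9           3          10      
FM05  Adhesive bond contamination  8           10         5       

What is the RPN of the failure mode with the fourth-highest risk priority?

RPN = Severity × Occurrence × Detection:
  FM01: 4 × 8 × 4 = 128
  FM02: 6 × 2 × 6 = 72
  FM03: 5 × 9 × 2 = 90
  FM04: 10 × 9 × 3 = 270
  FM05: 5 × 8 × 10 = 400
Sorted descending: 400, 270, 128, 90, 72.
The fourth-highest RPN is 90 (FM03).

90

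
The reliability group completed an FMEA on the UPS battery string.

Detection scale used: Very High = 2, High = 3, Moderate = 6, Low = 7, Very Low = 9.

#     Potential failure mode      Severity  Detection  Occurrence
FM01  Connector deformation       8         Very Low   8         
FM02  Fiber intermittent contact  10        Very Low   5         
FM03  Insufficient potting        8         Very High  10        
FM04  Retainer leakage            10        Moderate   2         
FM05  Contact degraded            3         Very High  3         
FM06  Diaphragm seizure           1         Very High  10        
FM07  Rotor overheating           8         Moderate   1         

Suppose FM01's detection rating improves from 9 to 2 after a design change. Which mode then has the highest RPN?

RPN = Severity × Occurrence × Detection:
  FM01: 8 × 8 × 9 = 576
  FM02: 10 × 5 × 9 = 450
  FM03: 8 × 10 × 2 = 160
  FM04: 10 × 2 × 6 = 120
  FM05: 3 × 3 × 2 = 18
  FM06: 1 × 10 × 2 = 20
  FM07: 8 × 1 × 6 = 48
After action: FM01 → 8 × 8 × 2 = 128.
Revised RPNs: FM02=450, FM03=160, FM01=128, FM04=120, FM07=48, FM06=20, FM05=18.
Highest is now FM02 (450).

FM02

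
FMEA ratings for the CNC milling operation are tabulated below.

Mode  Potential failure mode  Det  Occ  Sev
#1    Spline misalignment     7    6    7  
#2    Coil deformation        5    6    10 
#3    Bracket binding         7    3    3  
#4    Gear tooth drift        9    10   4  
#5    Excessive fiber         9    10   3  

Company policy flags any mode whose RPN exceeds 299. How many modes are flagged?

2

RPN = Severity × Occurrence × Detection:
  #1: 7 × 6 × 7 = 294
  #2: 10 × 6 × 5 = 300
  #3: 3 × 3 × 7 = 63
  #4: 4 × 10 × 9 = 360
  #5: 3 × 10 × 9 = 270
Modes with RPN > 299: #2 (300), #4 (360) → 2.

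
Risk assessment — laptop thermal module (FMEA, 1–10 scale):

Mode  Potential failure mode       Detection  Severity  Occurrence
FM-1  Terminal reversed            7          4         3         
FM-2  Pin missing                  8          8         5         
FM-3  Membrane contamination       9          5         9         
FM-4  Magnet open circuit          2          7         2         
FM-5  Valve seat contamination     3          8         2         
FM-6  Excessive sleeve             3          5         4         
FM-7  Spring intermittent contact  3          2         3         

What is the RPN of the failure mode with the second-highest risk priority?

320

RPN = Severity × Occurrence × Detection:
  FM-1: 4 × 3 × 7 = 84
  FM-2: 8 × 5 × 8 = 320
  FM-3: 5 × 9 × 9 = 405
  FM-4: 7 × 2 × 2 = 28
  FM-5: 8 × 2 × 3 = 48
  FM-6: 5 × 4 × 3 = 60
  FM-7: 2 × 3 × 3 = 18
Sorted descending: 405, 320, 84, 60, 48, 28, 18.
The second-highest RPN is 320 (FM-2).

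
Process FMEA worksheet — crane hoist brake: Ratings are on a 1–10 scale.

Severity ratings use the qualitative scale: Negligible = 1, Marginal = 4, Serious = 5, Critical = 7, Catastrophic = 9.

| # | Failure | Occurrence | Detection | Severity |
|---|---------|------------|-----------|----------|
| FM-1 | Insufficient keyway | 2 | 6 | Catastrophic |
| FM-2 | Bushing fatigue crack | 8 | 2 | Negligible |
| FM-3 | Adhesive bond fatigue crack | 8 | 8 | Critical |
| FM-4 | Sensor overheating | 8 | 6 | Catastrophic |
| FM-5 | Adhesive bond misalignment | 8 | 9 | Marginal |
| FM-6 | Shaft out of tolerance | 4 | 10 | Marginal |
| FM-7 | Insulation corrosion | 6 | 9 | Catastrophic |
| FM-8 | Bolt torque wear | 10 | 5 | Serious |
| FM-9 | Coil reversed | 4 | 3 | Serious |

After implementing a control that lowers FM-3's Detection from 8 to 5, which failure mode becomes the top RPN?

FM-7

RPN = Severity × Occurrence × Detection:
  FM-1: 9 × 2 × 6 = 108
  FM-2: 1 × 8 × 2 = 16
  FM-3: 7 × 8 × 8 = 448
  FM-4: 9 × 8 × 6 = 432
  FM-5: 4 × 8 × 9 = 288
  FM-6: 4 × 4 × 10 = 160
  FM-7: 9 × 6 × 9 = 486
  FM-8: 5 × 10 × 5 = 250
  FM-9: 5 × 4 × 3 = 60
After action: FM-3 → 7 × 8 × 5 = 280.
Revised RPNs: FM-7=486, FM-4=432, FM-5=288, FM-3=280, FM-8=250, FM-6=160, FM-1=108, FM-9=60, FM-2=16.
Highest is now FM-7 (486).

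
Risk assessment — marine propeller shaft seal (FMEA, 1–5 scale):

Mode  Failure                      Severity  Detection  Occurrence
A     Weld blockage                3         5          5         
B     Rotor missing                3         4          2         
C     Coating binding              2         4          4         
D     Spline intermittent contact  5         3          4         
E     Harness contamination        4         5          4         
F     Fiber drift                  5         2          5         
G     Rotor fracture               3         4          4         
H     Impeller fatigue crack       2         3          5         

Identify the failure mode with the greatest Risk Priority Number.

E

RPN = Severity × Occurrence × Detection:
  A: 3 × 5 × 5 = 75
  B: 3 × 2 × 4 = 24
  C: 2 × 4 × 4 = 32
  D: 5 × 4 × 3 = 60
  E: 4 × 4 × 5 = 80
  F: 5 × 5 × 2 = 50
  G: 3 × 4 × 4 = 48
  H: 2 × 5 × 3 = 30
Highest RPN is 80 → E.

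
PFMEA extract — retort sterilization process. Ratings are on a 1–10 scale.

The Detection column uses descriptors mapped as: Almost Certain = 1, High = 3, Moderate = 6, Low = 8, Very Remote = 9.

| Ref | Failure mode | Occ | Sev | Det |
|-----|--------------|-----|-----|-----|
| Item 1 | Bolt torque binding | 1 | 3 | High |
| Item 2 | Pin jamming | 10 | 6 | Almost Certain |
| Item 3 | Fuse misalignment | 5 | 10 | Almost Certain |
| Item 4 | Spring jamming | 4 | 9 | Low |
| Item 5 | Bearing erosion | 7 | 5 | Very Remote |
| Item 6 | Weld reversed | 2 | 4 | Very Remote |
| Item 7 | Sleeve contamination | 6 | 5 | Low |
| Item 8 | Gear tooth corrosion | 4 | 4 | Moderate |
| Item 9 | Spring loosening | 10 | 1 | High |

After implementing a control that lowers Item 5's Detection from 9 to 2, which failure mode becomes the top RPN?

RPN = Severity × Occurrence × Detection:
  Item 1: 3 × 1 × 3 = 9
  Item 2: 6 × 10 × 1 = 60
  Item 3: 10 × 5 × 1 = 50
  Item 4: 9 × 4 × 8 = 288
  Item 5: 5 × 7 × 9 = 315
  Item 6: 4 × 2 × 9 = 72
  Item 7: 5 × 6 × 8 = 240
  Item 8: 4 × 4 × 6 = 96
  Item 9: 1 × 10 × 3 = 30
After action: Item 5 → 5 × 7 × 2 = 70.
Revised RPNs: Item 4=288, Item 7=240, Item 8=96, Item 6=72, Item 5=70, Item 2=60, Item 3=50, Item 9=30, Item 1=9.
Highest is now Item 4 (288).

Item 4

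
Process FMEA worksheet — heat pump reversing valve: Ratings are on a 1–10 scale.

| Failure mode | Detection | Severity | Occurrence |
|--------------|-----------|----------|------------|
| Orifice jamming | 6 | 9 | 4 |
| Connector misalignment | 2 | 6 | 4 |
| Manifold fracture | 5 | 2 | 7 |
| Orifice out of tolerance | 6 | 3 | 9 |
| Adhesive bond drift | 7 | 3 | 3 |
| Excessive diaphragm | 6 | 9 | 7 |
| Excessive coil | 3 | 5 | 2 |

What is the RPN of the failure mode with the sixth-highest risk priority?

48

RPN = Severity × Occurrence × Detection:
  Orifice jamming: 9 × 4 × 6 = 216
  Connector misalignment: 6 × 4 × 2 = 48
  Manifold fracture: 2 × 7 × 5 = 70
  Orifice out of tolerance: 3 × 9 × 6 = 162
  Adhesive bond drift: 3 × 3 × 7 = 63
  Excessive diaphragm: 9 × 7 × 6 = 378
  Excessive coil: 5 × 2 × 3 = 30
Sorted descending: 378, 216, 162, 70, 63, 48, 30.
The sixth-highest RPN is 48 (Connector misalignment).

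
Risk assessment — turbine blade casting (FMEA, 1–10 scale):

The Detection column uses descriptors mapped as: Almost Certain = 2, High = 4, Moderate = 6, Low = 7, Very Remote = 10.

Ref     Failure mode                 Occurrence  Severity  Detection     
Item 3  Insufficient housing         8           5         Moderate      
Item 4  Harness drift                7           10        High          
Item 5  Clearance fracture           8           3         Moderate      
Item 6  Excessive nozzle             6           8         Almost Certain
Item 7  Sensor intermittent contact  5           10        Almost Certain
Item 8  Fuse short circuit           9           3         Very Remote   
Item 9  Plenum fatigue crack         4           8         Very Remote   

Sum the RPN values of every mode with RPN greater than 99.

1354

RPN = Severity × Occurrence × Detection:
  Item 3: 5 × 8 × 6 = 240
  Item 4: 10 × 7 × 4 = 280
  Item 5: 3 × 8 × 6 = 144
  Item 6: 8 × 6 × 2 = 96
  Item 7: 10 × 5 × 2 = 100
  Item 8: 3 × 9 × 10 = 270
  Item 9: 8 × 4 × 10 = 320
RPN > 99: Item 3 (240), Item 4 (280), Item 5 (144), Item 7 (100), Item 8 (270), Item 9 (320).
Sum: 240 + 280 + 144 + 100 + 270 + 320 = 1354.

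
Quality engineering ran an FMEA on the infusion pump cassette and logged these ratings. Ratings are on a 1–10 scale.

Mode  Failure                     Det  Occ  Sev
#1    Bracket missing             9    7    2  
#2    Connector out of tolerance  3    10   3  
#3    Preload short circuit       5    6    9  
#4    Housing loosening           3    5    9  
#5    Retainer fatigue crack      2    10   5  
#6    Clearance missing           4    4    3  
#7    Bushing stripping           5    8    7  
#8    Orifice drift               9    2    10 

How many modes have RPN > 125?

RPN = Severity × Occurrence × Detection:
  #1: 2 × 7 × 9 = 126
  #2: 3 × 10 × 3 = 90
  #3: 9 × 6 × 5 = 270
  #4: 9 × 5 × 3 = 135
  #5: 5 × 10 × 2 = 100
  #6: 3 × 4 × 4 = 48
  #7: 7 × 8 × 5 = 280
  #8: 10 × 2 × 9 = 180
Modes with RPN > 125: #1 (126), #3 (270), #4 (135), #7 (280), #8 (180) → 5.

5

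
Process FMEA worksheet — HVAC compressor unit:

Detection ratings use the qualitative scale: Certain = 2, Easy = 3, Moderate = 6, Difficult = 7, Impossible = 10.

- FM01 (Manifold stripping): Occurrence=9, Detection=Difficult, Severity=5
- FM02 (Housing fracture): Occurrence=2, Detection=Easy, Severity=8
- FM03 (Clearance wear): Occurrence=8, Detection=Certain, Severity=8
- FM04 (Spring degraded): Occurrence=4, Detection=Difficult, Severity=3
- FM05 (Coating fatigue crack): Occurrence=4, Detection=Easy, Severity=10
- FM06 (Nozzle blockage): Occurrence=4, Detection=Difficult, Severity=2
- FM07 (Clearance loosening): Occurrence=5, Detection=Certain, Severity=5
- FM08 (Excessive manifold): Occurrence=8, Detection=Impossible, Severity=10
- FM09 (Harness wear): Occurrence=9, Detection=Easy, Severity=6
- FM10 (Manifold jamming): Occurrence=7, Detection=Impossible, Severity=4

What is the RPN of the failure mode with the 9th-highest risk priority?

50

RPN = Severity × Occurrence × Detection:
  FM01: 5 × 9 × 7 = 315
  FM02: 8 × 2 × 3 = 48
  FM03: 8 × 8 × 2 = 128
  FM04: 3 × 4 × 7 = 84
  FM05: 10 × 4 × 3 = 120
  FM06: 2 × 4 × 7 = 56
  FM07: 5 × 5 × 2 = 50
  FM08: 10 × 8 × 10 = 800
  FM09: 6 × 9 × 3 = 162
  FM10: 4 × 7 × 10 = 280
Sorted descending: 800, 315, 280, 162, 128, 120, 84, 56, 50, 48.
The 9th-highest RPN is 50 (FM07).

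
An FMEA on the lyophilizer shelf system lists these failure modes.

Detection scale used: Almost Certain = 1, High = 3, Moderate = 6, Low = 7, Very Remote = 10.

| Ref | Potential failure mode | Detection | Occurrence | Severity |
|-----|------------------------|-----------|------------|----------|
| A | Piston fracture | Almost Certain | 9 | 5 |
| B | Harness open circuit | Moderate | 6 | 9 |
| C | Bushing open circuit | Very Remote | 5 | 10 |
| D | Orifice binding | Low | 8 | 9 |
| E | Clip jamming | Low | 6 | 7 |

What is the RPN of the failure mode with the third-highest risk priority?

324

RPN = Severity × Occurrence × Detection:
  A: 5 × 9 × 1 = 45
  B: 9 × 6 × 6 = 324
  C: 10 × 5 × 10 = 500
  D: 9 × 8 × 7 = 504
  E: 7 × 6 × 7 = 294
Sorted descending: 504, 500, 324, 294, 45.
The third-highest RPN is 324 (B).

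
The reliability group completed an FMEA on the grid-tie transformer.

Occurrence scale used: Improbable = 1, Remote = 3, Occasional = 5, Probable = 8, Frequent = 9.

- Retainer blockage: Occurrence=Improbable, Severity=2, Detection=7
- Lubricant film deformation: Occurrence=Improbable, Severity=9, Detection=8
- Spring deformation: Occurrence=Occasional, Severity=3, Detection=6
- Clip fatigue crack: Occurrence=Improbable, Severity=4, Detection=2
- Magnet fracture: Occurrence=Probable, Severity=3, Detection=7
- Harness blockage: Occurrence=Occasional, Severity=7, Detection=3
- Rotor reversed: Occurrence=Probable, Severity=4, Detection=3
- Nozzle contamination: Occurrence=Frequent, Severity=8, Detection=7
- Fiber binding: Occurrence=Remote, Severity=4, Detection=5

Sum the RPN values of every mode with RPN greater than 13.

RPN = Severity × Occurrence × Detection:
  Retainer blockage: 2 × 1 × 7 = 14
  Lubricant film deformation: 9 × 1 × 8 = 72
  Spring deformation: 3 × 5 × 6 = 90
  Clip fatigue crack: 4 × 1 × 2 = 8
  Magnet fracture: 3 × 8 × 7 = 168
  Harness blockage: 7 × 5 × 3 = 105
  Rotor reversed: 4 × 8 × 3 = 96
  Nozzle contamination: 8 × 9 × 7 = 504
  Fiber binding: 4 × 3 × 5 = 60
RPN > 13: Retainer blockage (14), Lubricant film deformation (72), Spring deformation (90), Magnet fracture (168), Harness blockage (105), Rotor reversed (96), Nozzle contamination (504), Fiber binding (60).
Sum: 14 + 72 + 90 + 168 + 105 + 96 + 504 + 60 = 1109.

1109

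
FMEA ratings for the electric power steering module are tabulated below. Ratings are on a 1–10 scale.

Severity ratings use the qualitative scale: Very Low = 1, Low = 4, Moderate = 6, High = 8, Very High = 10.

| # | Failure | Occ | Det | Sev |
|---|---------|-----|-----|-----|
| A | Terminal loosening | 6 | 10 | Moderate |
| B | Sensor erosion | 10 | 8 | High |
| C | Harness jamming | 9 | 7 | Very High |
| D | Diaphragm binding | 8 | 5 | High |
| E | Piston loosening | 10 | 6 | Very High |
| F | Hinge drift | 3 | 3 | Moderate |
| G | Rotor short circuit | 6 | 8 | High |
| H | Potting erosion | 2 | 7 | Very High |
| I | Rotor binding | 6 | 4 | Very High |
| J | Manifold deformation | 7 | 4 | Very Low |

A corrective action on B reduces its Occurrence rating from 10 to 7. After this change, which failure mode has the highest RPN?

C

RPN = Severity × Occurrence × Detection:
  A: 6 × 6 × 10 = 360
  B: 8 × 10 × 8 = 640
  C: 10 × 9 × 7 = 630
  D: 8 × 8 × 5 = 320
  E: 10 × 10 × 6 = 600
  F: 6 × 3 × 3 = 54
  G: 8 × 6 × 8 = 384
  H: 10 × 2 × 7 = 140
  I: 10 × 6 × 4 = 240
  J: 1 × 7 × 4 = 28
After action: B → 8 × 7 × 8 = 448.
Revised RPNs: C=630, E=600, B=448, G=384, A=360, D=320, I=240, H=140, F=54, J=28.
Highest is now C (630).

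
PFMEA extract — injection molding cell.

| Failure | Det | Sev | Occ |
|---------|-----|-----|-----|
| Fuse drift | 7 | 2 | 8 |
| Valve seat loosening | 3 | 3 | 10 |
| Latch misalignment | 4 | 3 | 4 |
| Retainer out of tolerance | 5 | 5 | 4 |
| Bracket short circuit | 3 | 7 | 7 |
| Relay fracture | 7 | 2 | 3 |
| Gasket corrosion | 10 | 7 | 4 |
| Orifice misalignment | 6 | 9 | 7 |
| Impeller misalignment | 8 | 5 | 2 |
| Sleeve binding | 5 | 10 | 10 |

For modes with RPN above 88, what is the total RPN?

1607

RPN = Severity × Occurrence × Detection:
  Fuse drift: 2 × 8 × 7 = 112
  Valve seat loosening: 3 × 10 × 3 = 90
  Latch misalignment: 3 × 4 × 4 = 48
  Retainer out of tolerance: 5 × 4 × 5 = 100
  Bracket short circuit: 7 × 7 × 3 = 147
  Relay fracture: 2 × 3 × 7 = 42
  Gasket corrosion: 7 × 4 × 10 = 280
  Orifice misalignment: 9 × 7 × 6 = 378
  Impeller misalignment: 5 × 2 × 8 = 80
  Sleeve binding: 10 × 10 × 5 = 500
RPN > 88: Fuse drift (112), Valve seat loosening (90), Retainer out of tolerance (100), Bracket short circuit (147), Gasket corrosion (280), Orifice misalignment (378), Sleeve binding (500).
Sum: 112 + 90 + 100 + 147 + 280 + 378 + 500 = 1607.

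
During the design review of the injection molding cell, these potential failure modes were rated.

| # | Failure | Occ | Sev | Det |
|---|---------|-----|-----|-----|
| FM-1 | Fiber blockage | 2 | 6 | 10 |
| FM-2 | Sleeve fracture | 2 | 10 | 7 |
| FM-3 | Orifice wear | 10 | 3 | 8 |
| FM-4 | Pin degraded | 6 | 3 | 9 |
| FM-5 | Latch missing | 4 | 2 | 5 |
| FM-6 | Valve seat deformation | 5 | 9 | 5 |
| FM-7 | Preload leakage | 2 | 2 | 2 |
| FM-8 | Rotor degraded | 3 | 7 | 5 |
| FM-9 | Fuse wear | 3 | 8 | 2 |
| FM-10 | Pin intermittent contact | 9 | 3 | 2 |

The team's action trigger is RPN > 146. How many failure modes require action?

RPN = Severity × Occurrence × Detection:
  FM-1: 6 × 2 × 10 = 120
  FM-2: 10 × 2 × 7 = 140
  FM-3: 3 × 10 × 8 = 240
  FM-4: 3 × 6 × 9 = 162
  FM-5: 2 × 4 × 5 = 40
  FM-6: 9 × 5 × 5 = 225
  FM-7: 2 × 2 × 2 = 8
  FM-8: 7 × 3 × 5 = 105
  FM-9: 8 × 3 × 2 = 48
  FM-10: 3 × 9 × 2 = 54
Modes with RPN > 146: FM-3 (240), FM-4 (162), FM-6 (225) → 3.

3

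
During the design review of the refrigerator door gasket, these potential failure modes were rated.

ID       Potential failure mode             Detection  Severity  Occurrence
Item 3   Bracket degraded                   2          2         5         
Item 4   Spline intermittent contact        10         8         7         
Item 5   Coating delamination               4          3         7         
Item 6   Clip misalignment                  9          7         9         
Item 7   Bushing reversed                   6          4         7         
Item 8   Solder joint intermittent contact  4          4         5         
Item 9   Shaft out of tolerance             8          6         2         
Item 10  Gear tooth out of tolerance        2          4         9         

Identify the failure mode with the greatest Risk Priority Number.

Item 6

RPN = Severity × Occurrence × Detection:
  Item 3: 2 × 5 × 2 = 20
  Item 4: 8 × 7 × 10 = 560
  Item 5: 3 × 7 × 4 = 84
  Item 6: 7 × 9 × 9 = 567
  Item 7: 4 × 7 × 6 = 168
  Item 8: 4 × 5 × 4 = 80
  Item 9: 6 × 2 × 8 = 96
  Item 10: 4 × 9 × 2 = 72
Highest RPN is 567 → Item 6.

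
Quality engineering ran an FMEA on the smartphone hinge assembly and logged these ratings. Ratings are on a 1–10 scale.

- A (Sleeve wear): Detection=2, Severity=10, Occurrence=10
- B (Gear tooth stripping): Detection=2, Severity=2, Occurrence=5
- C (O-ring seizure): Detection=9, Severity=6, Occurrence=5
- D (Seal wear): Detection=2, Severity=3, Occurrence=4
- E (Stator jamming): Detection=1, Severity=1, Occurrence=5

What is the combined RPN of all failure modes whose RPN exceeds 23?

RPN = Severity × Occurrence × Detection:
  A: 10 × 10 × 2 = 200
  B: 2 × 5 × 2 = 20
  C: 6 × 5 × 9 = 270
  D: 3 × 4 × 2 = 24
  E: 1 × 5 × 1 = 5
RPN > 23: A (200), C (270), D (24).
Sum: 200 + 270 + 24 = 494.

494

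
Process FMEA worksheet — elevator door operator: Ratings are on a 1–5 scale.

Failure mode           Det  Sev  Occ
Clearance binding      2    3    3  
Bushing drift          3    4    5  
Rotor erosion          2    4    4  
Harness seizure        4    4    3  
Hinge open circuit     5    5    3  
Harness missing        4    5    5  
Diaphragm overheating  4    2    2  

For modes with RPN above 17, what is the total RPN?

RPN = Severity × Occurrence × Detection:
  Clearance binding: 3 × 3 × 2 = 18
  Bushing drift: 4 × 5 × 3 = 60
  Rotor erosion: 4 × 4 × 2 = 32
  Harness seizure: 4 × 3 × 4 = 48
  Hinge open circuit: 5 × 3 × 5 = 75
  Harness missing: 5 × 5 × 4 = 100
  Diaphragm overheating: 2 × 2 × 4 = 16
RPN > 17: Clearance binding (18), Bushing drift (60), Rotor erosion (32), Harness seizure (48), Hinge open circuit (75), Harness missing (100).
Sum: 18 + 60 + 32 + 48 + 75 + 100 = 333.

333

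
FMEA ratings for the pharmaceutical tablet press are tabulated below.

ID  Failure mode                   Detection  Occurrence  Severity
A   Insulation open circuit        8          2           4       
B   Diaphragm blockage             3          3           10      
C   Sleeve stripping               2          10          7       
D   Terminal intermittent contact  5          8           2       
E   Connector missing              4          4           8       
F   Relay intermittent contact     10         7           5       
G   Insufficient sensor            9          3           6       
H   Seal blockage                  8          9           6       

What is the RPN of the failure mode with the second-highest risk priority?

RPN = Severity × Occurrence × Detection:
  A: 4 × 2 × 8 = 64
  B: 10 × 3 × 3 = 90
  C: 7 × 10 × 2 = 140
  D: 2 × 8 × 5 = 80
  E: 8 × 4 × 4 = 128
  F: 5 × 7 × 10 = 350
  G: 6 × 3 × 9 = 162
  H: 6 × 9 × 8 = 432
Sorted descending: 432, 350, 162, 140, 128, 90, 80, 64.
The second-highest RPN is 350 (F).

350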